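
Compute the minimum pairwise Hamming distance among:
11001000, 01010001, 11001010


Comparing all pairs, minimum distance: 1
Can detect 0 errors, correct 0 errors

1


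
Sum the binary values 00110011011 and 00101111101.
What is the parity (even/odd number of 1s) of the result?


00110011011 = 411
00101111101 = 381
Sum = 792 = 1100011000
1s count = 4

even parity (4 ones in 1100011000)


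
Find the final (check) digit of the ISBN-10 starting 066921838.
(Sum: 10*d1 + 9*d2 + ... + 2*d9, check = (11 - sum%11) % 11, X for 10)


Weighted sum: 239
239 mod 11 = 8

Check digit: 3


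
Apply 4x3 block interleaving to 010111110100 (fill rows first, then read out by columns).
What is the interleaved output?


Matrix:
  010
  111
  110
  100
Read columns: 011111100100

011111100100


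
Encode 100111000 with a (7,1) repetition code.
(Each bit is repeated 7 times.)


Each bit -> 7 copies

111111100000000000000111111111111111111111000000000000000000000


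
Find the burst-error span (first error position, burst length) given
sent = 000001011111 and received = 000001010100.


XOR: 000000001011

Burst at position 8, length 4


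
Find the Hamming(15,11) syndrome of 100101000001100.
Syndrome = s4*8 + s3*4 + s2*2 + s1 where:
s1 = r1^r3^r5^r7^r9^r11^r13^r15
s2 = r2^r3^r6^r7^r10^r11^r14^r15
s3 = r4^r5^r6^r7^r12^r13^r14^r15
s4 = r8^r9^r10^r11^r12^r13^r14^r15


s1=0, s2=1, s3=0, s4=0

Syndrome = 2 (error at position 2)


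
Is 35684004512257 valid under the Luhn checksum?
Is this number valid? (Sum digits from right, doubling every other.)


Luhn sum = 50
50 mod 10 = 0

Valid (Luhn sum mod 10 = 0)


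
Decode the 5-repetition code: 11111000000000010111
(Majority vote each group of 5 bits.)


Groups: 11111, 00000, 00000, 10111
Majority votes: 1001

1001


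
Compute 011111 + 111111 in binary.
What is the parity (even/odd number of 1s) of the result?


011111 = 31
111111 = 63
Sum = 94 = 1011110
1s count = 5

odd parity (5 ones in 1011110)


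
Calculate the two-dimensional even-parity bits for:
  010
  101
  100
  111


Row parities: 1011
Column parities: 100

Row P: 1011, Col P: 100, Corner: 1


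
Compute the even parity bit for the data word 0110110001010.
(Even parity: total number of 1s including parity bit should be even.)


Number of 1s in data: 6
Parity bit: 0

0


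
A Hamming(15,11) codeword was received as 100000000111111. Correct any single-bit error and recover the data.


Syndrome = 0: no error detected

Data: 00000111111 (no errors)


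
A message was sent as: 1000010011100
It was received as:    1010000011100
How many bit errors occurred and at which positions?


XOR: 0010010000000

2 error(s) at position(s): 2, 5


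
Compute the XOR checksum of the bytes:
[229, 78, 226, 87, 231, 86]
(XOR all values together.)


XOR chain: 229 ^ 78 ^ 226 ^ 87 ^ 231 ^ 86 = 175

175


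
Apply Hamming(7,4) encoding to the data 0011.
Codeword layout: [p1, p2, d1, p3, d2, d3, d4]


Parity bits: p1=1, p2=0, p3=0

1000011


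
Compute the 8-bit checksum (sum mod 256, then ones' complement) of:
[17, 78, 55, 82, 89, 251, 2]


Sum = 574 mod 256 = 62
Complement = 193

193


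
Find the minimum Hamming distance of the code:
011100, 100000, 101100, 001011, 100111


Comparing all pairs, minimum distance: 2
Can detect 1 errors, correct 0 errors

2


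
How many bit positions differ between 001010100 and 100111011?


XOR: 101101111
Count of 1s: 7

7


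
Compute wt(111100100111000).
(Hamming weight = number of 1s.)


Counting 1s in 111100100111000

8


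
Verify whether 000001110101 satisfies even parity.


Number of 1s: 5

No, parity error (5 ones)


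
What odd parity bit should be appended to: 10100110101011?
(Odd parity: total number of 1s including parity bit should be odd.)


Number of 1s in data: 8
Parity bit: 1

1


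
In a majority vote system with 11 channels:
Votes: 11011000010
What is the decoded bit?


Ones: 5 out of 11
Threshold: 6

0 (5/11 voted 1)


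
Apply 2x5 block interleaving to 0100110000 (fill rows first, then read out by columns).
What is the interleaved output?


Matrix:
  01001
  10000
Read columns: 0110000010

0110000010


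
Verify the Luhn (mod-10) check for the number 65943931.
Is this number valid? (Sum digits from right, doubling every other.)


Luhn sum = 43
43 mod 10 = 3

Invalid (Luhn sum mod 10 = 3)


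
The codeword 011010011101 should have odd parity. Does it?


Number of 1s: 7

Yes, parity is correct (7 ones)


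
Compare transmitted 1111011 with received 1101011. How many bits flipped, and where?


XOR: 0010000

1 error(s) at position(s): 2


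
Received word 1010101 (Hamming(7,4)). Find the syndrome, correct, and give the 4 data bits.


Syndrome = 0: no error detected

Data: 1101 (no errors)


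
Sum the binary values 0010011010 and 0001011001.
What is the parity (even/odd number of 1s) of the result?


0010011010 = 154
0001011001 = 89
Sum = 243 = 11110011
1s count = 6

even parity (6 ones in 11110011)


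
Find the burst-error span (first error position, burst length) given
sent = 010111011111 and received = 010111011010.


XOR: 000000000101

Burst at position 9, length 3


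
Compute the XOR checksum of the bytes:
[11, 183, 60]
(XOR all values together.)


XOR chain: 11 ^ 183 ^ 60 = 128

128


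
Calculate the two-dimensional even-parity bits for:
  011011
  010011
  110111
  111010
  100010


Row parities: 01100
Column parities: 100111

Row P: 01100, Col P: 100111, Corner: 0


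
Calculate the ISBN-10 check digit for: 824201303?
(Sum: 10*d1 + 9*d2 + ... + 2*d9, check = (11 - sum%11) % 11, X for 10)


Weighted sum: 167
167 mod 11 = 2

Check digit: 9


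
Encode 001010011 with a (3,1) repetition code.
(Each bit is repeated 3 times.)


Each bit -> 3 copies

000000111000111000000111111


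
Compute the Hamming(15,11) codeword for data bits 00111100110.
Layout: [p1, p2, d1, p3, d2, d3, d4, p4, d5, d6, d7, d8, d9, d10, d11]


Parity bits: p1=1, p2=0, p3=0, p4=0

100001101100110


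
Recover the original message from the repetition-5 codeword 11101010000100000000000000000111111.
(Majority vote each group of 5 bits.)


Groups: 11101, 01000, 01000, 00000, 00000, 00001, 11111
Majority votes: 1000001

1000001


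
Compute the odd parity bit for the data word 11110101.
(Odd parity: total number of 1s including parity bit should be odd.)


Number of 1s in data: 6
Parity bit: 1

1


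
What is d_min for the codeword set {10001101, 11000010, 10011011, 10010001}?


Comparing all pairs, minimum distance: 2
Can detect 1 errors, correct 0 errors

2


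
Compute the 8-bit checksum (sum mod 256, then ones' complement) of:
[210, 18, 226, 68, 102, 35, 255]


Sum = 914 mod 256 = 146
Complement = 109

109


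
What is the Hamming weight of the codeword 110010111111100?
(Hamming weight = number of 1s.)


Counting 1s in 110010111111100

10


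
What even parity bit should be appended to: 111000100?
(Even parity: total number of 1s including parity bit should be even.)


Number of 1s in data: 4
Parity bit: 0

0


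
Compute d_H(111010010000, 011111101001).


XOR: 100101111001
Count of 1s: 7

7


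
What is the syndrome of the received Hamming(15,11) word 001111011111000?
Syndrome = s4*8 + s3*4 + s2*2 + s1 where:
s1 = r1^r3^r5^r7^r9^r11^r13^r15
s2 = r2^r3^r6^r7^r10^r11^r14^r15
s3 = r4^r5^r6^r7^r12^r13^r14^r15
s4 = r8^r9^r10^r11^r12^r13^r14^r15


s1=0, s2=0, s3=0, s4=1

Syndrome = 8 (error at position 8)


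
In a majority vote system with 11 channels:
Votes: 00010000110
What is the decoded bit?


Ones: 3 out of 11
Threshold: 6

0 (3/11 voted 1)


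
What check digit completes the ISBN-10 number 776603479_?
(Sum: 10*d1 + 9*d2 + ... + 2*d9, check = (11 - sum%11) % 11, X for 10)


Weighted sum: 293
293 mod 11 = 7

Check digit: 4


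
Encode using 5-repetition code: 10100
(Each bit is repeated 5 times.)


Each bit -> 5 copies

1111100000111110000000000


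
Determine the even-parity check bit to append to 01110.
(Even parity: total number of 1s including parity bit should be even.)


Number of 1s in data: 3
Parity bit: 1

1


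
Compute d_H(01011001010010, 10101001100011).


XOR: 11110000110001
Count of 1s: 7

7


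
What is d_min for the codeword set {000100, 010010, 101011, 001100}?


Comparing all pairs, minimum distance: 1
Can detect 0 errors, correct 0 errors

1


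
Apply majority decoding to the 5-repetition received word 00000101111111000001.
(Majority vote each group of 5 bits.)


Groups: 00000, 10111, 11110, 00001
Majority votes: 0110

0110


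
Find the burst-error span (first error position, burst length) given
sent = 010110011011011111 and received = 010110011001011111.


XOR: 000000000010000000

Burst at position 10, length 1


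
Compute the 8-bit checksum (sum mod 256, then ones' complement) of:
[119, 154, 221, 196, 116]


Sum = 806 mod 256 = 38
Complement = 217

217


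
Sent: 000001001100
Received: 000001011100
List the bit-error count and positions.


XOR: 000000010000

1 error(s) at position(s): 7


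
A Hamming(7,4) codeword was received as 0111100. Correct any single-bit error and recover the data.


Syndrome = 0: no error detected

Data: 1100 (no errors)


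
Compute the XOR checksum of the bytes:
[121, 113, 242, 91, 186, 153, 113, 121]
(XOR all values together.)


XOR chain: 121 ^ 113 ^ 242 ^ 91 ^ 186 ^ 153 ^ 113 ^ 121 = 138

138


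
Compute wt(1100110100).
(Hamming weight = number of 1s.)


Counting 1s in 1100110100

5


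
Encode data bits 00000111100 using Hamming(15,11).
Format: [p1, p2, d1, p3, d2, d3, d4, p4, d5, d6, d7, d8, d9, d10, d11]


Parity bits: p1=0, p2=0, p3=0, p4=0

000000000111100


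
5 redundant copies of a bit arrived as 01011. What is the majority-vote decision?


Ones: 3 out of 5
Threshold: 3

1 (3/5 voted 1)


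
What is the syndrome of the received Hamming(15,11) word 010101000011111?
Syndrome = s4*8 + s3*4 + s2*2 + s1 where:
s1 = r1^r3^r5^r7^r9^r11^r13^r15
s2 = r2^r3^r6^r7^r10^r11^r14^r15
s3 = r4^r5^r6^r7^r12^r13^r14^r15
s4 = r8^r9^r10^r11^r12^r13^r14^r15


s1=1, s2=1, s3=0, s4=1

Syndrome = 11 (error at position 11)


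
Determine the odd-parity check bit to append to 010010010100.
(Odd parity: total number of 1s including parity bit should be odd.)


Number of 1s in data: 4
Parity bit: 1

1


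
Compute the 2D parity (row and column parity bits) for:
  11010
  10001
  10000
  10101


Row parities: 1011
Column parities: 01110

Row P: 1011, Col P: 01110, Corner: 1


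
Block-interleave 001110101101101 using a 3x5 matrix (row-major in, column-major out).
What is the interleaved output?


Matrix:
  00111
  01011
  01101
Read columns: 000011101110111

000011101110111


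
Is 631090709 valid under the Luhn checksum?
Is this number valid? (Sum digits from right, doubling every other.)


Luhn sum = 38
38 mod 10 = 8

Invalid (Luhn sum mod 10 = 8)


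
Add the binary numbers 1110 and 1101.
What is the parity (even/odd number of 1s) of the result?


1110 = 14
1101 = 13
Sum = 27 = 11011
1s count = 4

even parity (4 ones in 11011)


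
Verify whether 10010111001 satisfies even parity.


Number of 1s: 6

Yes, parity is correct (6 ones)


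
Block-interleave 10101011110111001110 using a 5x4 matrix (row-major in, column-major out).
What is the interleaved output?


Matrix:
  1010
  1011
  1101
  1100
  1110
Read columns: 11111001111100101100

11111001111100101100


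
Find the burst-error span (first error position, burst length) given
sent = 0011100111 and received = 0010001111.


XOR: 0001101000

Burst at position 3, length 4


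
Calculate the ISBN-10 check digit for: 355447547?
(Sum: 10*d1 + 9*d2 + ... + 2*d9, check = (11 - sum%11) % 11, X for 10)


Weighted sum: 248
248 mod 11 = 6

Check digit: 5


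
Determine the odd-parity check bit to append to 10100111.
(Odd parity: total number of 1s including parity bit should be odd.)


Number of 1s in data: 5
Parity bit: 0

0


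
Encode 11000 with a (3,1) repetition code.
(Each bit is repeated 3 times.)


Each bit -> 3 copies

111111000000000


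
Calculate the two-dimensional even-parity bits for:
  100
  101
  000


Row parities: 100
Column parities: 001

Row P: 100, Col P: 001, Corner: 1


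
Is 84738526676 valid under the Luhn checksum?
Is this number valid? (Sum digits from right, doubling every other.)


Luhn sum = 60
60 mod 10 = 0

Valid (Luhn sum mod 10 = 0)


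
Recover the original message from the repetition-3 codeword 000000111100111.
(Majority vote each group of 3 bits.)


Groups: 000, 000, 111, 100, 111
Majority votes: 00101

00101


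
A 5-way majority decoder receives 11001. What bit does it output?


Ones: 3 out of 5
Threshold: 3

1 (3/5 voted 1)


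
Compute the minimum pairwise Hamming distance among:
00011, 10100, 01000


Comparing all pairs, minimum distance: 3
Can detect 2 errors, correct 1 errors

3


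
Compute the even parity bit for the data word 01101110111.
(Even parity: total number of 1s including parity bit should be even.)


Number of 1s in data: 8
Parity bit: 0

0


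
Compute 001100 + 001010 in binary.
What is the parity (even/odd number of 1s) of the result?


001100 = 12
001010 = 10
Sum = 22 = 10110
1s count = 3

odd parity (3 ones in 10110)


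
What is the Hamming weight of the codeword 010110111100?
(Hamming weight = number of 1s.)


Counting 1s in 010110111100

7


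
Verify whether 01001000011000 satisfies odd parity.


Number of 1s: 4

No, parity error (4 ones)


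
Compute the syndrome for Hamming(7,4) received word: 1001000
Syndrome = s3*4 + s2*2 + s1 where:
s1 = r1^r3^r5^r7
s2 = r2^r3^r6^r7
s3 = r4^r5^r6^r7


s1=1, s2=0, s3=1

Syndrome = 5 (error at position 5)


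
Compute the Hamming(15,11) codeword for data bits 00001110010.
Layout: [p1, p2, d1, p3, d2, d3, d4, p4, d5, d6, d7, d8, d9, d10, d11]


Parity bits: p1=0, p2=1, p3=1, p4=0

010100001110010


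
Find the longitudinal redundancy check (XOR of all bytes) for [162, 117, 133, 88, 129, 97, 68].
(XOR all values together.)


XOR chain: 162 ^ 117 ^ 133 ^ 88 ^ 129 ^ 97 ^ 68 = 174

174


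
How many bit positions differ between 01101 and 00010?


XOR: 01111
Count of 1s: 4

4


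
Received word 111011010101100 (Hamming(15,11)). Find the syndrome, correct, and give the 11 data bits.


Syndrome = 0: no error detected

Data: 11100101100 (no errors)


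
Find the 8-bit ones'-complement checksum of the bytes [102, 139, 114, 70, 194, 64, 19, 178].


Sum = 880 mod 256 = 112
Complement = 143

143


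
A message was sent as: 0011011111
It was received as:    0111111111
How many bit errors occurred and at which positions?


XOR: 0100100000

2 error(s) at position(s): 1, 4


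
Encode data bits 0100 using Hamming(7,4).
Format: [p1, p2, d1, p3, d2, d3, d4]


Parity bits: p1=1, p2=0, p3=1

1001100


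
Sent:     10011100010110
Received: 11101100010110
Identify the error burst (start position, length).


XOR: 01110000000000

Burst at position 1, length 3


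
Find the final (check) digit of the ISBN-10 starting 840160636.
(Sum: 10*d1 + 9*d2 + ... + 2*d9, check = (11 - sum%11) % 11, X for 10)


Weighted sum: 204
204 mod 11 = 6

Check digit: 5


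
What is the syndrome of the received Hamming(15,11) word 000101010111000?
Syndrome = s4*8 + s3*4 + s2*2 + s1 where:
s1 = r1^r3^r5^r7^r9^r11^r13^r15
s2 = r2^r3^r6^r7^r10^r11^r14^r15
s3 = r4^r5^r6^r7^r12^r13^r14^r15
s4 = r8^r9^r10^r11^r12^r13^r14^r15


s1=1, s2=1, s3=1, s4=0

Syndrome = 7 (error at position 7)


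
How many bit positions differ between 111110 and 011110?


XOR: 100000
Count of 1s: 1

1


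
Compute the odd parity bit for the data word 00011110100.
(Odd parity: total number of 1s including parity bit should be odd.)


Number of 1s in data: 5
Parity bit: 0

0


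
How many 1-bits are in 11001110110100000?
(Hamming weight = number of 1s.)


Counting 1s in 11001110110100000

8


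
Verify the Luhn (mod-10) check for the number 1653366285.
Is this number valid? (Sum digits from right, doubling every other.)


Luhn sum = 41
41 mod 10 = 1

Invalid (Luhn sum mod 10 = 1)


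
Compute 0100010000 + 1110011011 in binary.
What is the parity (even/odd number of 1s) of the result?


0100010000 = 272
1110011011 = 923
Sum = 1195 = 10010101011
1s count = 6

even parity (6 ones in 10010101011)


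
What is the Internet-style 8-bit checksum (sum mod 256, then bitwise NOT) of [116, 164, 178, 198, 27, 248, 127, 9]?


Sum = 1067 mod 256 = 43
Complement = 212

212


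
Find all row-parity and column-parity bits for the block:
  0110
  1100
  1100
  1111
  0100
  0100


Row parities: 000011
Column parities: 1001

Row P: 000011, Col P: 1001, Corner: 0


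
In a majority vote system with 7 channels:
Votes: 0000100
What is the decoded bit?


Ones: 1 out of 7
Threshold: 4

0 (1/7 voted 1)


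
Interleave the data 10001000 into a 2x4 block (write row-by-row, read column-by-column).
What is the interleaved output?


Matrix:
  1000
  1000
Read columns: 11000000

11000000


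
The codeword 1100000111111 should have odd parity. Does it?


Number of 1s: 8

No, parity error (8 ones)


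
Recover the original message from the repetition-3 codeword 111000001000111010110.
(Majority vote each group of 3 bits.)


Groups: 111, 000, 001, 000, 111, 010, 110
Majority votes: 1000101

1000101


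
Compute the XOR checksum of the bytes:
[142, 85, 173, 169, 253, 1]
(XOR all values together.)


XOR chain: 142 ^ 85 ^ 173 ^ 169 ^ 253 ^ 1 = 35

35


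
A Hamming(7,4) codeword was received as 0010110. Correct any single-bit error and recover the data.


Syndrome = 0: no error detected

Data: 1110 (no errors)


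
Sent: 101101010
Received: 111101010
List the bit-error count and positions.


XOR: 010000000

1 error(s) at position(s): 1


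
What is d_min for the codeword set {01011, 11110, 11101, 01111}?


Comparing all pairs, minimum distance: 1
Can detect 0 errors, correct 0 errors

1


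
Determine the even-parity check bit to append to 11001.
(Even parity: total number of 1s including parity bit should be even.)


Number of 1s in data: 3
Parity bit: 1

1


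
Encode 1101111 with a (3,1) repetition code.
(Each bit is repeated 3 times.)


Each bit -> 3 copies

111111000111111111111


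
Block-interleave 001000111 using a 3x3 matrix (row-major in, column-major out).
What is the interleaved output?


Matrix:
  001
  000
  111
Read columns: 001001101

001001101


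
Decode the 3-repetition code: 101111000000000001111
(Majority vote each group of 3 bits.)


Groups: 101, 111, 000, 000, 000, 001, 111
Majority votes: 1100001

1100001


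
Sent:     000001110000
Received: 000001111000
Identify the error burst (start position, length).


XOR: 000000001000

Burst at position 8, length 1


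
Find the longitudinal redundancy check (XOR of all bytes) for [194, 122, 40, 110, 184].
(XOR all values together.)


XOR chain: 194 ^ 122 ^ 40 ^ 110 ^ 184 = 70

70


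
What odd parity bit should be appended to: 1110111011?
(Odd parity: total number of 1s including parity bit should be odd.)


Number of 1s in data: 8
Parity bit: 1

1


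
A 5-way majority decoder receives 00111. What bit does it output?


Ones: 3 out of 5
Threshold: 3

1 (3/5 voted 1)


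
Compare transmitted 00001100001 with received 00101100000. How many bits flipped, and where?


XOR: 00100000001

2 error(s) at position(s): 2, 10


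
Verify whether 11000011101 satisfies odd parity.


Number of 1s: 6

No, parity error (6 ones)


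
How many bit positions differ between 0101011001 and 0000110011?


XOR: 0101101010
Count of 1s: 5

5


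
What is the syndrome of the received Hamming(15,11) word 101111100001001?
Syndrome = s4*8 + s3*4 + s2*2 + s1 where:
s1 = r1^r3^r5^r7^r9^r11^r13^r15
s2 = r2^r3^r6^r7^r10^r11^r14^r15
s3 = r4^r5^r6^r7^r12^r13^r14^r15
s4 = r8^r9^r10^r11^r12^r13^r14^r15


s1=1, s2=0, s3=0, s4=0

Syndrome = 1 (error at position 1)


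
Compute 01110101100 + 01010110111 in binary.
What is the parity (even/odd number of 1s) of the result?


01110101100 = 940
01010110111 = 695
Sum = 1635 = 11001100011
1s count = 6

even parity (6 ones in 11001100011)


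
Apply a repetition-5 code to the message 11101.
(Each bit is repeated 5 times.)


Each bit -> 5 copies

1111111111111110000011111


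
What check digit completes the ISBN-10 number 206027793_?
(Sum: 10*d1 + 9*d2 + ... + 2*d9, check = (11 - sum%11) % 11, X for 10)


Weighted sum: 176
176 mod 11 = 0

Check digit: 0


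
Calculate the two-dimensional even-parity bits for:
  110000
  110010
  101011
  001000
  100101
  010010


Row parities: 010110
Column parities: 010110

Row P: 010110, Col P: 010110, Corner: 1


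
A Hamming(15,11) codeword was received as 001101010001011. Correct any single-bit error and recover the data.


Syndrome = 4: error at position 4

Data: 10100001011 (corrected bit 4)


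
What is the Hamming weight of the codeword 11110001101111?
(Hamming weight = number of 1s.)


Counting 1s in 11110001101111

10


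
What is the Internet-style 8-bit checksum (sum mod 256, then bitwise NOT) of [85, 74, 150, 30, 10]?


Sum = 349 mod 256 = 93
Complement = 162

162


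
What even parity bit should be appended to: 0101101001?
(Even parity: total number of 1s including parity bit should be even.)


Number of 1s in data: 5
Parity bit: 1

1


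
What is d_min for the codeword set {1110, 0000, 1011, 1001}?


Comparing all pairs, minimum distance: 1
Can detect 0 errors, correct 0 errors

1


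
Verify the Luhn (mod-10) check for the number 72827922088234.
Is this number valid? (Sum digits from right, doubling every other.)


Luhn sum = 63
63 mod 10 = 3

Invalid (Luhn sum mod 10 = 3)


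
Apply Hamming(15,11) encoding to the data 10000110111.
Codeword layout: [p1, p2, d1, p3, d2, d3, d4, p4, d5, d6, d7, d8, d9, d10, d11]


Parity bits: p1=0, p2=1, p3=1, p4=1

011100010110111


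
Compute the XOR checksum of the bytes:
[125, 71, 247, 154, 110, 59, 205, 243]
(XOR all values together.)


XOR chain: 125 ^ 71 ^ 247 ^ 154 ^ 110 ^ 59 ^ 205 ^ 243 = 60

60


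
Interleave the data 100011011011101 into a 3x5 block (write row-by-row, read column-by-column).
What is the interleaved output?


Matrix:
  10001
  10110
  11101
Read columns: 111001011010101

111001011010101


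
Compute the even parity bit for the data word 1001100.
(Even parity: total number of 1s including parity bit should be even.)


Number of 1s in data: 3
Parity bit: 1

1


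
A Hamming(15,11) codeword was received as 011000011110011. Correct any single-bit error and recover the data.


Syndrome = 0: no error detected

Data: 10001110011 (no errors)


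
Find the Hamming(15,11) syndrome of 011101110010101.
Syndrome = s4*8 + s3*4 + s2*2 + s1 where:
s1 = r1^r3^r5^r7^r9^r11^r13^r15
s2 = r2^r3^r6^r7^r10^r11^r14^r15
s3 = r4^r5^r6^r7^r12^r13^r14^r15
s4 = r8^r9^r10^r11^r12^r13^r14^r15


s1=1, s2=0, s3=1, s4=0

Syndrome = 5 (error at position 5)


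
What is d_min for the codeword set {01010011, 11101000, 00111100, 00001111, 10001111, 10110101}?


Comparing all pairs, minimum distance: 1
Can detect 0 errors, correct 0 errors

1


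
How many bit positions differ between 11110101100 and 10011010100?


XOR: 01101111000
Count of 1s: 6

6


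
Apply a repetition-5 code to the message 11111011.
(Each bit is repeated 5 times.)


Each bit -> 5 copies

1111111111111111111111111000001111111111


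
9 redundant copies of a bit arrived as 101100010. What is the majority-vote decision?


Ones: 4 out of 9
Threshold: 5

0 (4/9 voted 1)


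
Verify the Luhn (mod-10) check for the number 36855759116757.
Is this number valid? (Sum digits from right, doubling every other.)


Luhn sum = 63
63 mod 10 = 3

Invalid (Luhn sum mod 10 = 3)


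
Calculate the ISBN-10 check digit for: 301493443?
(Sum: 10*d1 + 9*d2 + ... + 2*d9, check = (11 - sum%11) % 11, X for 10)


Weighted sum: 169
169 mod 11 = 4

Check digit: 7


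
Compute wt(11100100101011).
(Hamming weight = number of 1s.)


Counting 1s in 11100100101011

8


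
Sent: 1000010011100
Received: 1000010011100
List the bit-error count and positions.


XOR: 0000000000000

0 errors (received matches sent)


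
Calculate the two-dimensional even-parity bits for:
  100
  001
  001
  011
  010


Row parities: 11101
Column parities: 101

Row P: 11101, Col P: 101, Corner: 0


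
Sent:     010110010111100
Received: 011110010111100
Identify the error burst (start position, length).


XOR: 001000000000000

Burst at position 2, length 1


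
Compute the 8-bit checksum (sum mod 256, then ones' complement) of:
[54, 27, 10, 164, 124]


Sum = 379 mod 256 = 123
Complement = 132

132


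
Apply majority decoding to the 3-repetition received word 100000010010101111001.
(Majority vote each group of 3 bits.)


Groups: 100, 000, 010, 010, 101, 111, 001
Majority votes: 0000110

0000110


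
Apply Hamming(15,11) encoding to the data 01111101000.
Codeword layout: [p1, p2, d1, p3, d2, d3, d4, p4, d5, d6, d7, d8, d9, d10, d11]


Parity bits: p1=1, p2=1, p3=0, p4=1

110011111101000


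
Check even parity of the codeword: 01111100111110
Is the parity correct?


Number of 1s: 10

Yes, parity is correct (10 ones)


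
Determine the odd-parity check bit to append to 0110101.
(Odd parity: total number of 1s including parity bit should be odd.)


Number of 1s in data: 4
Parity bit: 1

1


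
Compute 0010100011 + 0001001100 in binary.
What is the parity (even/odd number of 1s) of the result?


0010100011 = 163
0001001100 = 76
Sum = 239 = 11101111
1s count = 7

odd parity (7 ones in 11101111)


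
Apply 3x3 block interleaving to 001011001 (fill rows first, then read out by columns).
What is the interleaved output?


Matrix:
  001
  011
  001
Read columns: 000010111

000010111


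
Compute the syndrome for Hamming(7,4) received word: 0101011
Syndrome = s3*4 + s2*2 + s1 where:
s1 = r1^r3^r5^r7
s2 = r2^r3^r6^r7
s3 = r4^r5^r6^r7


s1=1, s2=1, s3=1

Syndrome = 7 (error at position 7)


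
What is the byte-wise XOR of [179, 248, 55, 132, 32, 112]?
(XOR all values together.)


XOR chain: 179 ^ 248 ^ 55 ^ 132 ^ 32 ^ 112 = 168

168


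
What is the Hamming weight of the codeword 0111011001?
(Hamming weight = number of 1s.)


Counting 1s in 0111011001

6


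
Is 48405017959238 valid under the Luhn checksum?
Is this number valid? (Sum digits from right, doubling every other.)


Luhn sum = 73
73 mod 10 = 3

Invalid (Luhn sum mod 10 = 3)


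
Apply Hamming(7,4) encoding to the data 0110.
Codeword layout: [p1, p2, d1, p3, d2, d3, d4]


Parity bits: p1=1, p2=1, p3=0

1100110


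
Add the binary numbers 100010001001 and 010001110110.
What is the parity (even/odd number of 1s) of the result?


100010001001 = 2185
010001110110 = 1142
Sum = 3327 = 110011111111
1s count = 10

even parity (10 ones in 110011111111)


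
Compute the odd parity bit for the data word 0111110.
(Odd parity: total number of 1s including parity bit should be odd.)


Number of 1s in data: 5
Parity bit: 0

0


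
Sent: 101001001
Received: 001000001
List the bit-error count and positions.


XOR: 100001000

2 error(s) at position(s): 0, 5


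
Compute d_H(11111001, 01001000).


XOR: 10110001
Count of 1s: 4

4


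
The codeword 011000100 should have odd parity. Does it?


Number of 1s: 3

Yes, parity is correct (3 ones)


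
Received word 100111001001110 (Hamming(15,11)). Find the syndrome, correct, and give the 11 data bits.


Syndrome = 0: no error detected

Data: 01101001110 (no errors)


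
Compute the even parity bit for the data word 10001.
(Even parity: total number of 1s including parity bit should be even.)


Number of 1s in data: 2
Parity bit: 0

0


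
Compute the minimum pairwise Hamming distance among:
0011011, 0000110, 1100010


Comparing all pairs, minimum distance: 3
Can detect 2 errors, correct 1 errors

3


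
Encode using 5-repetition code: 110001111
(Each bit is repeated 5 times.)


Each bit -> 5 copies

111111111100000000000000011111111111111111111


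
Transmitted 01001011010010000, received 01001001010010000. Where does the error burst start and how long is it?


XOR: 00000010000000000

Burst at position 6, length 1


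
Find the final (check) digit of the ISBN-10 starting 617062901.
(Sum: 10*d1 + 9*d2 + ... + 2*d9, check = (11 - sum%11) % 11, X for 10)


Weighted sum: 209
209 mod 11 = 0

Check digit: 0


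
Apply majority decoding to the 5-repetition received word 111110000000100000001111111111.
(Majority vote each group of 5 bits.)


Groups: 11111, 00000, 00100, 00000, 11111, 11111
Majority votes: 100011

100011


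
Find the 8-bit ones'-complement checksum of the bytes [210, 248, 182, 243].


Sum = 883 mod 256 = 115
Complement = 140

140


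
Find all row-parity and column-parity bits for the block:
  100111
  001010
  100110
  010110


Row parities: 0011
Column parities: 011101

Row P: 0011, Col P: 011101, Corner: 0


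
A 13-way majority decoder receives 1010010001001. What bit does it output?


Ones: 5 out of 13
Threshold: 7

0 (5/13 voted 1)


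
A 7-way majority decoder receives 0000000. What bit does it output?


Ones: 0 out of 7
Threshold: 4

0 (0/7 voted 1)


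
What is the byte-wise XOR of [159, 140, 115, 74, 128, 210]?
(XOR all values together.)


XOR chain: 159 ^ 140 ^ 115 ^ 74 ^ 128 ^ 210 = 120

120


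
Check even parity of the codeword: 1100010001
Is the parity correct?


Number of 1s: 4

Yes, parity is correct (4 ones)


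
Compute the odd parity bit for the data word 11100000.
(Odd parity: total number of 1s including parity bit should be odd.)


Number of 1s in data: 3
Parity bit: 0

0


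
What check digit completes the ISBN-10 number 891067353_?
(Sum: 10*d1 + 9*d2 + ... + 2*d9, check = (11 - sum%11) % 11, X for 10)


Weighted sum: 273
273 mod 11 = 9

Check digit: 2


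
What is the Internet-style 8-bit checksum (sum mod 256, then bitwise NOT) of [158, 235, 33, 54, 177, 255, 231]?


Sum = 1143 mod 256 = 119
Complement = 136

136


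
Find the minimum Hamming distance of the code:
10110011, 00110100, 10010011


Comparing all pairs, minimum distance: 1
Can detect 0 errors, correct 0 errors

1


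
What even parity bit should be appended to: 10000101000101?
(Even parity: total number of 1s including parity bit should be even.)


Number of 1s in data: 5
Parity bit: 1

1


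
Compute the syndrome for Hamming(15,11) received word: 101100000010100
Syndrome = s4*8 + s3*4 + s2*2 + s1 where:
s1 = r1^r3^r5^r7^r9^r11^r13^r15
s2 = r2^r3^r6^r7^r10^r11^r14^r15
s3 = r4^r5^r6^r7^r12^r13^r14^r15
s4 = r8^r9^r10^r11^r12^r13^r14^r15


s1=0, s2=0, s3=0, s4=0

Syndrome = 0 (no error)


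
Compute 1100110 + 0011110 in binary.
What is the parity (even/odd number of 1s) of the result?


1100110 = 102
0011110 = 30
Sum = 132 = 10000100
1s count = 2

even parity (2 ones in 10000100)


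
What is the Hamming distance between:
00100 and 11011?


XOR: 11111
Count of 1s: 5

5


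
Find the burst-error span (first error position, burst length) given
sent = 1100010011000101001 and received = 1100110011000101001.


XOR: 0000100000000000000

Burst at position 4, length 1


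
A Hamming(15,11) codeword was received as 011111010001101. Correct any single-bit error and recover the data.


Syndrome = 0: no error detected

Data: 11100001101 (no errors)


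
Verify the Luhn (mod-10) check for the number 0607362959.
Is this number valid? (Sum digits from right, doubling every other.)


Luhn sum = 48
48 mod 10 = 8

Invalid (Luhn sum mod 10 = 8)


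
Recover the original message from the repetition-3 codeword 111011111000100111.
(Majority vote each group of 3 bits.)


Groups: 111, 011, 111, 000, 100, 111
Majority votes: 111001

111001


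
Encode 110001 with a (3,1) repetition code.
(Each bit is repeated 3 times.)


Each bit -> 3 copies

111111000000000111


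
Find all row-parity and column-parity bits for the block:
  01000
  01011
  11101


Row parities: 110
Column parities: 11110

Row P: 110, Col P: 11110, Corner: 0


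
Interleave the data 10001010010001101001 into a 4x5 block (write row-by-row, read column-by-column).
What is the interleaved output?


Matrix:
  10001
  01001
  00011
  01001
Read columns: 10000101000000101111

10000101000000101111


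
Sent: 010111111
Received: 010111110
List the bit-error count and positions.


XOR: 000000001

1 error(s) at position(s): 8


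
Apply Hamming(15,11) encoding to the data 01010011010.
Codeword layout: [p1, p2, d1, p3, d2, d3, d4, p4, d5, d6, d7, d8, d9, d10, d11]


Parity bits: p1=1, p2=1, p3=0, p4=1

110010110011010


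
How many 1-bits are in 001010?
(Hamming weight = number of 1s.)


Counting 1s in 001010

2


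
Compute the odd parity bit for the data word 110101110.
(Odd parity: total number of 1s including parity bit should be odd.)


Number of 1s in data: 6
Parity bit: 1

1


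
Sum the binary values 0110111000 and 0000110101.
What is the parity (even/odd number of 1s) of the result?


0110111000 = 440
0000110101 = 53
Sum = 493 = 111101101
1s count = 7

odd parity (7 ones in 111101101)


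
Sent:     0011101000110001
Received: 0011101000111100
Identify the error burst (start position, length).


XOR: 0000000000001101

Burst at position 12, length 4


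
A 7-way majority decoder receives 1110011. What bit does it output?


Ones: 5 out of 7
Threshold: 4

1 (5/7 voted 1)


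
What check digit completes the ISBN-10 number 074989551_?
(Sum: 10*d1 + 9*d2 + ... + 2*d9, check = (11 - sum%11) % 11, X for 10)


Weighted sum: 288
288 mod 11 = 2

Check digit: 9


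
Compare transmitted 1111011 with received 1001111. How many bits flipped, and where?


XOR: 0110100

3 error(s) at position(s): 1, 2, 4


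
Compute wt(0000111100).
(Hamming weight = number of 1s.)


Counting 1s in 0000111100

4


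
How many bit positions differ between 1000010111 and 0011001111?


XOR: 1011011000
Count of 1s: 5

5


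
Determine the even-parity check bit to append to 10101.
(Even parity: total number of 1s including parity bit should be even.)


Number of 1s in data: 3
Parity bit: 1

1


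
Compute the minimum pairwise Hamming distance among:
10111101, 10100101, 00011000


Comparing all pairs, minimum distance: 2
Can detect 1 errors, correct 0 errors

2


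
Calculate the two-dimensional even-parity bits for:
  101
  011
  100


Row parities: 001
Column parities: 010

Row P: 001, Col P: 010, Corner: 1


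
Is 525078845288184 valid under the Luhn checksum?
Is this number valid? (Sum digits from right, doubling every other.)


Luhn sum = 80
80 mod 10 = 0

Valid (Luhn sum mod 10 = 0)


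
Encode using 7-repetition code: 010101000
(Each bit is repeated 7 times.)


Each bit -> 7 copies

000000011111110000000111111100000001111111000000000000000000000


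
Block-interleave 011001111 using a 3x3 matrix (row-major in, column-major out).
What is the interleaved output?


Matrix:
  011
  001
  111
Read columns: 001101111

001101111


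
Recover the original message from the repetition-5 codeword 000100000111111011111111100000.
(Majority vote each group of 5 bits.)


Groups: 00010, 00001, 11111, 01111, 11111, 00000
Majority votes: 001110

001110


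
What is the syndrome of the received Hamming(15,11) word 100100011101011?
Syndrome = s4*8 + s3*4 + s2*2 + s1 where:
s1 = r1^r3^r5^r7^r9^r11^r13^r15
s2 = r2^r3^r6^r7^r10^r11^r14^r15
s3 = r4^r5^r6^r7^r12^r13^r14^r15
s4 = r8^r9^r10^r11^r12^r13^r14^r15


s1=1, s2=1, s3=0, s4=0

Syndrome = 3 (error at position 3)


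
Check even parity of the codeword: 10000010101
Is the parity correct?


Number of 1s: 4

Yes, parity is correct (4 ones)


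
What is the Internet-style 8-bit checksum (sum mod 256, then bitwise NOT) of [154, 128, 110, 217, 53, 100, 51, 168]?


Sum = 981 mod 256 = 213
Complement = 42

42


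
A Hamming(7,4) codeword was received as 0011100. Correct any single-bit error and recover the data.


Syndrome = 2: error at position 2

Data: 1100 (corrected bit 2)


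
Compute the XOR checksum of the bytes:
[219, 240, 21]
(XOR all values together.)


XOR chain: 219 ^ 240 ^ 21 = 62

62


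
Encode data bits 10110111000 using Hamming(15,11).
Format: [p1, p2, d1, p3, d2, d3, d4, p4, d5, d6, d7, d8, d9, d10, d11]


Parity bits: p1=1, p2=1, p3=1, p4=1

111101110111000


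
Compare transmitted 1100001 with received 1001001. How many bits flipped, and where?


XOR: 0101000

2 error(s) at position(s): 1, 3


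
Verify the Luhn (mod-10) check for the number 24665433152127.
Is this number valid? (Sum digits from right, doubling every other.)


Luhn sum = 54
54 mod 10 = 4

Invalid (Luhn sum mod 10 = 4)


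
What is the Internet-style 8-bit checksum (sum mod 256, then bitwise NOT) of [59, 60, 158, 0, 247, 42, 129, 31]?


Sum = 726 mod 256 = 214
Complement = 41

41


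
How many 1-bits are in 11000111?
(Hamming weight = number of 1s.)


Counting 1s in 11000111

5


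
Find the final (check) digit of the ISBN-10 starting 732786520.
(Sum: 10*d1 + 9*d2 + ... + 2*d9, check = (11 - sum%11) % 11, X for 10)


Weighted sum: 266
266 mod 11 = 2

Check digit: 9


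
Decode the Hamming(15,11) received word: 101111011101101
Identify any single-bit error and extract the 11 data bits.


Syndrome = 0: no error detected

Data: 11101101101 (no errors)


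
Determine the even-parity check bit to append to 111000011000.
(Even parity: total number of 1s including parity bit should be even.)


Number of 1s in data: 5
Parity bit: 1

1


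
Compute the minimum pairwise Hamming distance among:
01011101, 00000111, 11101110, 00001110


Comparing all pairs, minimum distance: 2
Can detect 1 errors, correct 0 errors

2


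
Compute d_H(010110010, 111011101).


XOR: 101101111
Count of 1s: 7

7


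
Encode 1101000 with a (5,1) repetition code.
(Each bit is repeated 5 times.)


Each bit -> 5 copies

11111111110000011111000000000000000


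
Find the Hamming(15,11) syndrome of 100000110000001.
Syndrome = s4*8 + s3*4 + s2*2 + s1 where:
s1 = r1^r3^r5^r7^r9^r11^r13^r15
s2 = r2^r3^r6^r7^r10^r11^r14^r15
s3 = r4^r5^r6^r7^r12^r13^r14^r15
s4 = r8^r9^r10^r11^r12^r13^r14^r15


s1=1, s2=0, s3=0, s4=0

Syndrome = 1 (error at position 1)


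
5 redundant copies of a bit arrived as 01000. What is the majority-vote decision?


Ones: 1 out of 5
Threshold: 3

0 (1/5 voted 1)


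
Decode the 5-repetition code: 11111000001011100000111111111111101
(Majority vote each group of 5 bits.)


Groups: 11111, 00000, 10111, 00000, 11111, 11111, 11101
Majority votes: 1010111

1010111


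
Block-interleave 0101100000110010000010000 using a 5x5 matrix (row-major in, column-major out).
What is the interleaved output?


Matrix:
  01011
  00000
  11001
  00000
  10000
Read columns: 0010110100000001000010100

0010110100000001000010100


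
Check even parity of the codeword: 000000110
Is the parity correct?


Number of 1s: 2

Yes, parity is correct (2 ones)
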